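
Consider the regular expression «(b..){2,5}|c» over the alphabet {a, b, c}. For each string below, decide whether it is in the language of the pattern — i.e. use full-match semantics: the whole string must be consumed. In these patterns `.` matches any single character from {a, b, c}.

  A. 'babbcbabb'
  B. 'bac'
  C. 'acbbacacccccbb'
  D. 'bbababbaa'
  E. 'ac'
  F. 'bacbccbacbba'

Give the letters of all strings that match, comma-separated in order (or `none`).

A → no match
B → no match
C → no match
D → match
E → no match
F → match

D, F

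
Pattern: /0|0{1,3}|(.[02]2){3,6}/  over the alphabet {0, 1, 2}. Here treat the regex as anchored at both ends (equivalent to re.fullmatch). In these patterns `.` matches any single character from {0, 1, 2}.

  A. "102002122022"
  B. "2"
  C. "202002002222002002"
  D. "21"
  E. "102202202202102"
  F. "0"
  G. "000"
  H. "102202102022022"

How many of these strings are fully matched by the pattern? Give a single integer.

6

A → match
B → no match
C → match
D → no match
E → match
F → match
G → match
H → match
Total matched: 6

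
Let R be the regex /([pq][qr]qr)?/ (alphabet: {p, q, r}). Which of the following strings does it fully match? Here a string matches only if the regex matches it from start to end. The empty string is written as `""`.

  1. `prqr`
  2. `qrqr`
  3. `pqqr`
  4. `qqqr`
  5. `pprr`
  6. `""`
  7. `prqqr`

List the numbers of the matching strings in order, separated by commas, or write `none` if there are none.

1. `prqr` → match
2. `qrqr` → match
3. `pqqr` → match
4. `qqqr` → match
5. `pprr` → no match
6. `""` → match
7. `prqqr` → no match

1, 2, 3, 4, 6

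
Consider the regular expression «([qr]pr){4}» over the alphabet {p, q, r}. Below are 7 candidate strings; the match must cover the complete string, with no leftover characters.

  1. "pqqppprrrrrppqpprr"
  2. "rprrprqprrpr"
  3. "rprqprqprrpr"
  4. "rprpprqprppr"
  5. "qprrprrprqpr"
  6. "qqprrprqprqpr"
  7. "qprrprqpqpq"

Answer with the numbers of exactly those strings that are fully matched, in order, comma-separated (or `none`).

2, 3, 5

1 → no match — must end with "pr"
2 → match
3 → match
4 → no match
5 → match
6 → no match
7 → no match — must end with "pr"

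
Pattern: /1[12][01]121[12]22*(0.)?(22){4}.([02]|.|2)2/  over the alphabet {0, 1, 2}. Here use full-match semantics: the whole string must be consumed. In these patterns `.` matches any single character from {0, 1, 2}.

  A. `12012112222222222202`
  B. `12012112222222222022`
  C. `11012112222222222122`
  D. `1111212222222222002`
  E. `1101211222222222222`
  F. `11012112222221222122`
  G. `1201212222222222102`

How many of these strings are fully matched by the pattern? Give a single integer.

A → match
B → match
C → match
D → match
E → match
F → no match
G → match
Total matched: 6

6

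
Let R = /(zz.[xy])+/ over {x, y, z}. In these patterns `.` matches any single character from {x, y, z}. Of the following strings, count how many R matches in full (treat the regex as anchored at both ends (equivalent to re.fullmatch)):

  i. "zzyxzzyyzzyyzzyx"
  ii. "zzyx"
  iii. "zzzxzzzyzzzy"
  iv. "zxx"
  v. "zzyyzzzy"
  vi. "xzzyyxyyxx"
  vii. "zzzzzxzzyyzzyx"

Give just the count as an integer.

4

i → match
ii. "zzyx" → match
iii. "zzzxzzzyzzzy" → match
iv. "zxx" → no match — must start with "zz"
v. "zzyyzzzy" → match
vi. "xzzyyxyyxx" → no match — must start with "zz"
vii → no match
Total matched: 4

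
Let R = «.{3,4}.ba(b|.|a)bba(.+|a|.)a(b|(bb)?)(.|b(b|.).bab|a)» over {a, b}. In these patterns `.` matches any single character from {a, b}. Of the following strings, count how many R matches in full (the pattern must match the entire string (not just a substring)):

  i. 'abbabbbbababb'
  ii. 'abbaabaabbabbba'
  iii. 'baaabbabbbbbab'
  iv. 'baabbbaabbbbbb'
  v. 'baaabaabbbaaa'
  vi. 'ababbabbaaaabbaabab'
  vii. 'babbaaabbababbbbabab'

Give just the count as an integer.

i → no match
ii → no match
iii → no match
iv → no match
v → no match
vi → no match
vii → no match
Total matched: 0

0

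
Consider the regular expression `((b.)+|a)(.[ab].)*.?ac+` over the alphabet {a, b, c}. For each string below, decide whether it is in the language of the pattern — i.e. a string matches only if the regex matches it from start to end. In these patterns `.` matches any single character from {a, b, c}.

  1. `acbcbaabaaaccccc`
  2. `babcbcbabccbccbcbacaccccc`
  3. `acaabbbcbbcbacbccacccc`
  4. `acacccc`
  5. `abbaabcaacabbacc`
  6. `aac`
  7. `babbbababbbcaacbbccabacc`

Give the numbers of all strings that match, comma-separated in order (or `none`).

1, 2, 3, 4, 5, 6, 7

1 → match
2 → match
3 → match
4. `acacccc` → match
5 → match
6. `aac` → match
7 → match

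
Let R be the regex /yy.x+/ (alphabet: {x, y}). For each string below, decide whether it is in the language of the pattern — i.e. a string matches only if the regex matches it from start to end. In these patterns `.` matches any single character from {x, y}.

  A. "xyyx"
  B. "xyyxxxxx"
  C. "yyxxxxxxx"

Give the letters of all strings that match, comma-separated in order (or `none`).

C

A → no match — must start with "yy"
B → no match — must start with "yy"
C → match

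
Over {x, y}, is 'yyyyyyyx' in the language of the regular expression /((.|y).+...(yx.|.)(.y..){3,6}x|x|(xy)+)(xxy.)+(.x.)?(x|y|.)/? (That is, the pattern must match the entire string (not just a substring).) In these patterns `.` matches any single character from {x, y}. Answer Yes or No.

No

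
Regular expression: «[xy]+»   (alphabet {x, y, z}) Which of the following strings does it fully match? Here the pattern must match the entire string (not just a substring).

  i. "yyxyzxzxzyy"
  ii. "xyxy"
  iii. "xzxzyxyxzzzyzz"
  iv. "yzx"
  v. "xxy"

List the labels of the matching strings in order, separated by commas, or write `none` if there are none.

ii, v

i → no match
ii → match
iii → no match
iv → no match
v → match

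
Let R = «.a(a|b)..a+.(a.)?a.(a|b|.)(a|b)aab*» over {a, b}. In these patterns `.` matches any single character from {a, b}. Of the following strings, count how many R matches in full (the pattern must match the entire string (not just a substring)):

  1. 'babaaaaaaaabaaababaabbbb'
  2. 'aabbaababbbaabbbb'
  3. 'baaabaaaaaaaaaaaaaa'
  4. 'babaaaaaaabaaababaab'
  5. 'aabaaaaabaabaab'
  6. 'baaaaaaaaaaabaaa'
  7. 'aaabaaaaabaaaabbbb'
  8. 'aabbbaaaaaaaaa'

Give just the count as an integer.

7

1 → match
2 → match
3 → match
4 → match
5 → no match
6 → match
7 → match
8 → match
Total matched: 7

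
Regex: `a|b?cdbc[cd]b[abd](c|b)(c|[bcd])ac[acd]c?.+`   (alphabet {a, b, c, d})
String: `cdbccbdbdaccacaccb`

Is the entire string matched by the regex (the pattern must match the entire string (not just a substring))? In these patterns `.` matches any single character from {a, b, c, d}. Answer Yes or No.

Yes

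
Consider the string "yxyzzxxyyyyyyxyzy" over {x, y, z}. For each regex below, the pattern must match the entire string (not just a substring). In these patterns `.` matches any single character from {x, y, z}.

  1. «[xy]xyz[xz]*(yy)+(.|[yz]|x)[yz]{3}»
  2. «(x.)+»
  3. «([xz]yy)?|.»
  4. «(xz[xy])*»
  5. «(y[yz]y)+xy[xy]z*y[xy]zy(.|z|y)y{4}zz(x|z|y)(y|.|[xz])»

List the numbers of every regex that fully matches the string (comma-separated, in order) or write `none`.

1 → match
2 → no match — must start with "x"
3 → no match
4 → no match
5 → no match

1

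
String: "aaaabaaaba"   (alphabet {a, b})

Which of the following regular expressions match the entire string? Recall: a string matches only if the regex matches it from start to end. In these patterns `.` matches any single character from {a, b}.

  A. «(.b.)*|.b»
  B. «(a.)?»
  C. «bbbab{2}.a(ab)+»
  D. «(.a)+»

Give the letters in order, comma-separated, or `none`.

D

A → no match
B → no match
C → no match — must start with "bbbab"
D → match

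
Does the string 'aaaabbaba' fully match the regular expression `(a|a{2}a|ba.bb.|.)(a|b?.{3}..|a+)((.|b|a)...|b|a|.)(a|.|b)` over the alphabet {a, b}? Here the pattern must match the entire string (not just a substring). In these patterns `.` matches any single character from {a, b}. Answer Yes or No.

Yes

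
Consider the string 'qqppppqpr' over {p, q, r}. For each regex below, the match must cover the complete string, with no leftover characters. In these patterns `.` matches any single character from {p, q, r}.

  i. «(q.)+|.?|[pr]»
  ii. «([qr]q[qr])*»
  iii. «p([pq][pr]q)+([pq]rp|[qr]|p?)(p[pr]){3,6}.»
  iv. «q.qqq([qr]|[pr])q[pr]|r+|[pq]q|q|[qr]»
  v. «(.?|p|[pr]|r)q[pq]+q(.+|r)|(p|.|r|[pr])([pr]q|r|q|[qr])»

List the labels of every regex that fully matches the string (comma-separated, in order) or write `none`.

v

i → no match
ii → no match
iii → no match — must start with 'p'
iv → no match
v → match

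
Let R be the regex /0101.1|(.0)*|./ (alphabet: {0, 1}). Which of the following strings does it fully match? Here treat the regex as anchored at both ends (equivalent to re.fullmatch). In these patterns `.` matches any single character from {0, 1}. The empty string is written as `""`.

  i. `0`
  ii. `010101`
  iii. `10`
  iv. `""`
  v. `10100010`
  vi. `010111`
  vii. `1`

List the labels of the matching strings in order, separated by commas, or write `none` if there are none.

i, ii, iii, iv, v, vi, vii

i → match
ii → match
iii → match
iv → match
v → match
vi → match
vii → match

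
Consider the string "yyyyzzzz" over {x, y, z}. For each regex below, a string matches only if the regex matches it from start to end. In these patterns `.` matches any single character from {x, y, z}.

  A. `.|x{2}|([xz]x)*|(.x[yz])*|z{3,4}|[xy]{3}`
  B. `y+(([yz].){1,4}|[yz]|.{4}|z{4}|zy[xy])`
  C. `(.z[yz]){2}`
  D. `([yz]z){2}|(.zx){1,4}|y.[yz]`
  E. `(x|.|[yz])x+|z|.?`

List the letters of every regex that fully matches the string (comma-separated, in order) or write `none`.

B

A → no match
B → match
C → no match
D → no match
E → no match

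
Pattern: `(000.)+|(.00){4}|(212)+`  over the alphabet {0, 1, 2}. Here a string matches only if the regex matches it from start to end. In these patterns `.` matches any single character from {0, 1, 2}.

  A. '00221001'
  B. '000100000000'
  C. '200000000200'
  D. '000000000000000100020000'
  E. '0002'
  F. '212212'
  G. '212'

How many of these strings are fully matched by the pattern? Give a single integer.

A. '00221001' → no match
B. '000100000000' → match
C. '200000000200' → match
D → match
E. '0002' → match
F. '212212' → match
G. '212' → match
Total matched: 6

6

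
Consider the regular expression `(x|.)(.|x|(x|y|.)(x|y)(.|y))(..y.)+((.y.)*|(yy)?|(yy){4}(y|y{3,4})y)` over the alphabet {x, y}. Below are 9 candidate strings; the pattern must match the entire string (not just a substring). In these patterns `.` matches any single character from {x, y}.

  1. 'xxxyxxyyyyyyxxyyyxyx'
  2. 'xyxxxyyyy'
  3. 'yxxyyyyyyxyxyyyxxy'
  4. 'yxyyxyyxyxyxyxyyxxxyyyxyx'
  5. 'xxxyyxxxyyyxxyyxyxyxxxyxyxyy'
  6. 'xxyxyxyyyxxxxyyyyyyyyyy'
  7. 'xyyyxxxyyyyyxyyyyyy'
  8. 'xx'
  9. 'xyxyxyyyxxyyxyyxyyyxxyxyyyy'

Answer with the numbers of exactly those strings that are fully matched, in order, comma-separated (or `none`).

1

1 → match
2 → no match
3 → no match
4 → no match
5 → no match
6 → no match
7 → no match
8 → no match
9 → no match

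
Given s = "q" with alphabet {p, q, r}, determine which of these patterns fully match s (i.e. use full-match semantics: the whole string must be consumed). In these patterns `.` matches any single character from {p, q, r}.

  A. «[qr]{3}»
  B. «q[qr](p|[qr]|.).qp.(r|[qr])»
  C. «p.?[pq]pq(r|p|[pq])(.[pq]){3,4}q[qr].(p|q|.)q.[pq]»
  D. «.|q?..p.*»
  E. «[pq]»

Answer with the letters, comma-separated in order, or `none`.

D, E

A → no match
B → no match
C → no match — must start with "p"
D → match
E → match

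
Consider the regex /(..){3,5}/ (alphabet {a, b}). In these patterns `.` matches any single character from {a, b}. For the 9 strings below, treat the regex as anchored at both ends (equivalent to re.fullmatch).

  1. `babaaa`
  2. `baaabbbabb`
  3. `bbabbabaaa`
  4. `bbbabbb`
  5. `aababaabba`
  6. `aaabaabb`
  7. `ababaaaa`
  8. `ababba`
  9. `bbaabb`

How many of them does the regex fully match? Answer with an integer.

8

1 → match
2 → match
3 → match
4 → no match
5 → match
6 → match
7 → match
8 → match
9 → match
Total matched: 8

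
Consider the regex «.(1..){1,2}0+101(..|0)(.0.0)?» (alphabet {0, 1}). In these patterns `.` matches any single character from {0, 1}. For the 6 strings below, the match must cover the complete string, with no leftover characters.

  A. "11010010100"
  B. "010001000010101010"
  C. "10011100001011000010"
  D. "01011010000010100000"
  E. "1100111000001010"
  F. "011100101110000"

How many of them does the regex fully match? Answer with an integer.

A → match
B → no match
C → no match
D → match
E → match
F → match
Total matched: 4

4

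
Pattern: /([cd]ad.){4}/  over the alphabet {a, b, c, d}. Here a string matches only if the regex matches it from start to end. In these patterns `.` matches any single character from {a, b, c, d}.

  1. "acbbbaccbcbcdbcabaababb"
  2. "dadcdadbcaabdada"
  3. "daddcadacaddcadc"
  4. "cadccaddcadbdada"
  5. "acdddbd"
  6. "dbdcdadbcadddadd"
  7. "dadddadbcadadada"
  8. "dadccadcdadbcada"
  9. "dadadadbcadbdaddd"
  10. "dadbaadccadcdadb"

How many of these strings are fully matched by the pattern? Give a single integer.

4

1 → no match
2 → no match
3 → match
4 → match
5 → no match
6 → no match
7 → match
8 → match
9 → no match
10 → no match
Total matched: 4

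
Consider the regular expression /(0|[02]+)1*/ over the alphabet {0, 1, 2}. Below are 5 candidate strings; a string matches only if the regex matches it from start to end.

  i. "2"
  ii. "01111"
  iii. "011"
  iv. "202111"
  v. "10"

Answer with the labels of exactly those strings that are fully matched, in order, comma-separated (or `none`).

i, ii, iii, iv

i → match
ii → match
iii → match
iv → match
v → no match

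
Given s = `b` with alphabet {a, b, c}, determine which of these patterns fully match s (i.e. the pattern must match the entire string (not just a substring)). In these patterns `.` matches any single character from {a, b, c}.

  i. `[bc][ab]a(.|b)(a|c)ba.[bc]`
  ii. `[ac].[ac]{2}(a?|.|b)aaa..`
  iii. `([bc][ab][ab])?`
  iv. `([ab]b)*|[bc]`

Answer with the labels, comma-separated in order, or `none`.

i → no match
ii → no match
iii → no match
iv → match

iv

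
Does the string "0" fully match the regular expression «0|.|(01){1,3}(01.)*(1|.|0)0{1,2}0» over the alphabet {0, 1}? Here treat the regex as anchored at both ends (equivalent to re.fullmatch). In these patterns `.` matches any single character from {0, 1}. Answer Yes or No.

Yes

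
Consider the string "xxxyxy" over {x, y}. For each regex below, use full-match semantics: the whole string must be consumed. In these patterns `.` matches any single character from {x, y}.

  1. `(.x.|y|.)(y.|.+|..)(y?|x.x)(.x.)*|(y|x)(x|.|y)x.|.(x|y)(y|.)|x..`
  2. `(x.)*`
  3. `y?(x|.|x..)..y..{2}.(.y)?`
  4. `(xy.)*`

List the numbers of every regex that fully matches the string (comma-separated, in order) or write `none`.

1 → match
2 → match
3 → no match
4 → no match

1, 2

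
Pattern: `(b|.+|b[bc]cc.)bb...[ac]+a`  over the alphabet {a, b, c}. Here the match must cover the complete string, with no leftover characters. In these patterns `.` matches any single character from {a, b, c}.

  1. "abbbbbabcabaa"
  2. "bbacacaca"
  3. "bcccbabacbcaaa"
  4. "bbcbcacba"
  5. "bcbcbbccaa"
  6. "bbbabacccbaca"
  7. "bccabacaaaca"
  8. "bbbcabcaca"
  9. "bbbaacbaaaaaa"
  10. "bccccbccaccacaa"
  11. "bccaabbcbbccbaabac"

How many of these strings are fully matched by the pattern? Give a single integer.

1 → no match
2 → no match
3 → no match
4 → no match
5 → no match
6 → no match
7 → no match
8 → match
9 → no match
10 → no match
11 → no match — must end with "a"
Total matched: 1

1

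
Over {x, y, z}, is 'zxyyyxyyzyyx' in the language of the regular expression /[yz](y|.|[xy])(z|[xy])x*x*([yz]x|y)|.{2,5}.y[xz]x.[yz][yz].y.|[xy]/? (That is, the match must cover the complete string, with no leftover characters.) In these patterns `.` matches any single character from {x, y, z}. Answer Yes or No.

No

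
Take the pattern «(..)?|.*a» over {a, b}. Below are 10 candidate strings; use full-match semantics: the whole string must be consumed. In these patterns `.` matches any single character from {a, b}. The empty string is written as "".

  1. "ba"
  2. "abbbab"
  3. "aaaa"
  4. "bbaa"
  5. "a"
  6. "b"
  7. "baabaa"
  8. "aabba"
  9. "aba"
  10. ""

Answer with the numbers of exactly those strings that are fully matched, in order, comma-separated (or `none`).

1, 3, 4, 5, 7, 8, 9, 10

1 → match
2 → no match
3 → match
4 → match
5 → match
6 → no match
7 → match
8 → match
9 → match
10 → match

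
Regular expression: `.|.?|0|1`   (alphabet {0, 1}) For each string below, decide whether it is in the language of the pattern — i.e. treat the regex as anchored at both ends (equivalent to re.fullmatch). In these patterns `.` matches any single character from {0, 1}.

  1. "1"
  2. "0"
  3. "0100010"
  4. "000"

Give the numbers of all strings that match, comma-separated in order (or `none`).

1 → match
2 → match
3 → no match
4 → no match

1, 2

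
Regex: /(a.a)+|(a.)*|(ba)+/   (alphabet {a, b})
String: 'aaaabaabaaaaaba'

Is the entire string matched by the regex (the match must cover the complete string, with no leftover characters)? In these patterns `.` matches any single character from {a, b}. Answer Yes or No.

Yes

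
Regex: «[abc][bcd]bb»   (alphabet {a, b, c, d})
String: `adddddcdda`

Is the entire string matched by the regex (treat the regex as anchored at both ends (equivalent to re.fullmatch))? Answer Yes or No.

No

Every match must end with `bb`, but `adddddcdda` does not.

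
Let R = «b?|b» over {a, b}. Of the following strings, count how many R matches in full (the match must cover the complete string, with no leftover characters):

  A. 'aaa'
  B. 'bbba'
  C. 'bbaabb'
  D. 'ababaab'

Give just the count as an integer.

0

A → no match
B → no match
C → no match
D → no match
Total matched: 0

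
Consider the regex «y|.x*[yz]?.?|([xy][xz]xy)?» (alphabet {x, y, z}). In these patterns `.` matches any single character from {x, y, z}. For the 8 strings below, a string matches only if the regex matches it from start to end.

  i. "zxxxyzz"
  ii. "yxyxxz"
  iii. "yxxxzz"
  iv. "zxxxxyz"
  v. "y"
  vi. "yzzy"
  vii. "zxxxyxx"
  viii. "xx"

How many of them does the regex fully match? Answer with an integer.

4

i → no match
ii → no match
iii → match
iv → match
v → match
vi → no match
vii → no match
viii → match
Total matched: 4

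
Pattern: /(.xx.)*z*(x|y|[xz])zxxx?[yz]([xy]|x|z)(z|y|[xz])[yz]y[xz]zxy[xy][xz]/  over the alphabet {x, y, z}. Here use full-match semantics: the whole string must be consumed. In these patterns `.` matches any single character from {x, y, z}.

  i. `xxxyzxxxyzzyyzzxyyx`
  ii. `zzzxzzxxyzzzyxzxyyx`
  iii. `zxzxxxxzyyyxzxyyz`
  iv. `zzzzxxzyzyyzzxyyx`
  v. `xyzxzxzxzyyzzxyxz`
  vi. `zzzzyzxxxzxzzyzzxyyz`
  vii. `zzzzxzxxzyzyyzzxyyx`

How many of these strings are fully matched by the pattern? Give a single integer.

i → no match
ii → no match
iii → no match
iv → match
v → no match
vi → match
vii → match
Total matched: 3

3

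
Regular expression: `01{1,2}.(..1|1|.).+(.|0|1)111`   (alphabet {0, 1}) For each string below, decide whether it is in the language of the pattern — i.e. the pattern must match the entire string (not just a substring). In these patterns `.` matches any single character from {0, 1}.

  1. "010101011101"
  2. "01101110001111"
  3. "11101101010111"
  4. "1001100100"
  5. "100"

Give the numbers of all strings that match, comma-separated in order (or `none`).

1 → no match — must end with "111"
2 → match
3 → no match — must start with "01"
4 → no match — must start with "01"
5 → no match — must start with "01"

2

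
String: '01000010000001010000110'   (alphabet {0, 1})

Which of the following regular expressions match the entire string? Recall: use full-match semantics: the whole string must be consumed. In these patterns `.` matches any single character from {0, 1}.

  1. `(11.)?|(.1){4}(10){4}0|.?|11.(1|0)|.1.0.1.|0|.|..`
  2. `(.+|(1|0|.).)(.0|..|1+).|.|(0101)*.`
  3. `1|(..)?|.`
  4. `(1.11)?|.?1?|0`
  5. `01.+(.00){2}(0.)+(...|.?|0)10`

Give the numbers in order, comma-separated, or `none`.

2, 5

1 → no match
2 → match
3 → no match
4 → no match
5 → match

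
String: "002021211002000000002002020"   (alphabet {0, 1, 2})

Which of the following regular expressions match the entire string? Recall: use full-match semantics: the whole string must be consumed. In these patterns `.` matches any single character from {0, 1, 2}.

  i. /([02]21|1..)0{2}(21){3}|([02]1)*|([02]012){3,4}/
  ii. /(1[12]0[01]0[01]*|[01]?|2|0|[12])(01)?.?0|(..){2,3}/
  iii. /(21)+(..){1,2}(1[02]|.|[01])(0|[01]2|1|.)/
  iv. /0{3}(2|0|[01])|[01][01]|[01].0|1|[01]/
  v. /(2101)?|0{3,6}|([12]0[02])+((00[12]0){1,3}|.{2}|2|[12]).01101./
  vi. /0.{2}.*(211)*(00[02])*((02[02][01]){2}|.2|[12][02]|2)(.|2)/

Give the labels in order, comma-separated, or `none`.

i → no match
ii → no match
iii → no match — must start with "21"
iv → no match
v → no match
vi → match

vi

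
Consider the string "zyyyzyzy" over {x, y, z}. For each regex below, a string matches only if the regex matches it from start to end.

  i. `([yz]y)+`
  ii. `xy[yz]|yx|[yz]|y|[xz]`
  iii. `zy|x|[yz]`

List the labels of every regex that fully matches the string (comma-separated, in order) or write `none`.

i → match
ii → no match
iii → no match

i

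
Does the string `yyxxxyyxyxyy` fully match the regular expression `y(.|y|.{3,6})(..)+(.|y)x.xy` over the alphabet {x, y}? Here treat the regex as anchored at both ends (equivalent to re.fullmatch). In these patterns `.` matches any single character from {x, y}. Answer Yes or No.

Every match must end with `xy`, but `yyxxxyyxyxyy` does not.

No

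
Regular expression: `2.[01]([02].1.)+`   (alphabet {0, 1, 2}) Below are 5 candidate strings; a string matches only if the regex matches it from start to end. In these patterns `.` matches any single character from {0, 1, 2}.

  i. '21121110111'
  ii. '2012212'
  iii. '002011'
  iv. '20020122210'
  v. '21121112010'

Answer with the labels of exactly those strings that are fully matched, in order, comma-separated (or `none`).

i → match
ii → match
iii → no match — must start with '2'
iv → match
v → match

i, ii, iv, v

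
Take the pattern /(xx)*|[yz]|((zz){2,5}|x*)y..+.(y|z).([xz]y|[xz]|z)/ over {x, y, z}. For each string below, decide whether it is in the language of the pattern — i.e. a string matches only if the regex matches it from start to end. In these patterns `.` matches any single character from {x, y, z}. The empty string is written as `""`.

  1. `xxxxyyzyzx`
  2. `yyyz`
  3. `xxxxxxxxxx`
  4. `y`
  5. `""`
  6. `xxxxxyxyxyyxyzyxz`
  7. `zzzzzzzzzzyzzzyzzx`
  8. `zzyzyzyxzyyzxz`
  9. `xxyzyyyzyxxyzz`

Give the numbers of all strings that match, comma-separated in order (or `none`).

1 → no match
2 → no match
3 → match
4 → match
5 → match
6 → match
7 → match
8 → no match
9 → match

3, 4, 5, 6, 7, 9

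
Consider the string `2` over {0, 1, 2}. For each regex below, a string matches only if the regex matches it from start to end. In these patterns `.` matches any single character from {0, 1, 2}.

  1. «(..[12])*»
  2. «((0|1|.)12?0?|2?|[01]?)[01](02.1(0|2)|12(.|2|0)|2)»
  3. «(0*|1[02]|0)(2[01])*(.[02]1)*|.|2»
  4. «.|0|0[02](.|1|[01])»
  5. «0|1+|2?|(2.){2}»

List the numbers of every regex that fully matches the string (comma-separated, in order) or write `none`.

1 → no match
2 → no match
3 → match
4 → match
5 → match

3, 4, 5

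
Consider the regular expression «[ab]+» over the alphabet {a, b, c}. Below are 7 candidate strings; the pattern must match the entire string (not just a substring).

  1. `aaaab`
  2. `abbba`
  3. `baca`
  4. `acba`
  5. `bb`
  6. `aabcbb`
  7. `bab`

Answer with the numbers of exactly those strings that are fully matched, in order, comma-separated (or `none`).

1 → match
2 → match
3 → no match
4 → no match
5 → match
6 → no match
7 → match

1, 2, 5, 7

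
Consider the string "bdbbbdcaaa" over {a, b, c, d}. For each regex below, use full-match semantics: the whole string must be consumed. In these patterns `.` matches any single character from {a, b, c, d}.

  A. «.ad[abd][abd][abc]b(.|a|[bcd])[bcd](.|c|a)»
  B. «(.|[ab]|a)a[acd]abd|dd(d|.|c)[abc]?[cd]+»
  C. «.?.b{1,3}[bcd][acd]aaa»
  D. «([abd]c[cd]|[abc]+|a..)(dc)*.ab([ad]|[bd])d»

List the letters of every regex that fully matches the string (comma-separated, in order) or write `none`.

C

A → no match
B → no match
C → match
D → no match — must end with "d"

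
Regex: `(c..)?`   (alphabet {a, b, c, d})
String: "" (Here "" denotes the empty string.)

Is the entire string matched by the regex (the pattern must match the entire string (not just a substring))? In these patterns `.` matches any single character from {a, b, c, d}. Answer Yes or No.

Yes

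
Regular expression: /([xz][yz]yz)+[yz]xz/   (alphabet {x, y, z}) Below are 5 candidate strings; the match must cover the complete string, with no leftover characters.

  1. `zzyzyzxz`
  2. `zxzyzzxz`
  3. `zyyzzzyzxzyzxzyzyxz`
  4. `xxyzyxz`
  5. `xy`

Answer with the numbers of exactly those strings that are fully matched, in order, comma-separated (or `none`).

3

1 → no match
2 → no match
3 → match
4 → no match
5 → no match — must end with `xz`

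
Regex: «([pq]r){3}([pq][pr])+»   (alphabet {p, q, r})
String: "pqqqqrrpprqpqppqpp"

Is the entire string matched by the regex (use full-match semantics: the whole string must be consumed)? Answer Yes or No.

No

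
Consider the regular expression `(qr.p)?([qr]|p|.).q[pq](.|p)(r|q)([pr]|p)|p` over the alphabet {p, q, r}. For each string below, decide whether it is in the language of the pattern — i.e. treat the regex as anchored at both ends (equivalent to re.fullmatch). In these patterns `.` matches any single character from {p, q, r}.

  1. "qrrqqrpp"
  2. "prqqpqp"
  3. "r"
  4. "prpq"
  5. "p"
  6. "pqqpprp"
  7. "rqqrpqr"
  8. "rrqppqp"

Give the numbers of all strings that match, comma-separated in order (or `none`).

2, 5, 6, 8

1 → no match
2 → match
3 → no match
4 → no match
5 → match
6 → match
7 → no match
8 → match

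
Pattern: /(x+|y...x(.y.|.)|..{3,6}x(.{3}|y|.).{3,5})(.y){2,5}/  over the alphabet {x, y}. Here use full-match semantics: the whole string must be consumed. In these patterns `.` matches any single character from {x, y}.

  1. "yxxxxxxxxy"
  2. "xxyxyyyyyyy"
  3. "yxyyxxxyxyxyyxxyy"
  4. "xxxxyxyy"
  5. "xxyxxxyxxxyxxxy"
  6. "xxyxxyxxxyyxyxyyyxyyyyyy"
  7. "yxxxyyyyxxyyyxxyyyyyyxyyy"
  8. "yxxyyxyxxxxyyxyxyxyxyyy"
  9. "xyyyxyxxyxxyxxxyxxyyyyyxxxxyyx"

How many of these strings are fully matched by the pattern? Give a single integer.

2

1 → no match
2 → match
3 → no match
4 → no match
5 → no match
6 → no match
7 → no match
8 → match
9 → no match — must end with "y"
Total matched: 2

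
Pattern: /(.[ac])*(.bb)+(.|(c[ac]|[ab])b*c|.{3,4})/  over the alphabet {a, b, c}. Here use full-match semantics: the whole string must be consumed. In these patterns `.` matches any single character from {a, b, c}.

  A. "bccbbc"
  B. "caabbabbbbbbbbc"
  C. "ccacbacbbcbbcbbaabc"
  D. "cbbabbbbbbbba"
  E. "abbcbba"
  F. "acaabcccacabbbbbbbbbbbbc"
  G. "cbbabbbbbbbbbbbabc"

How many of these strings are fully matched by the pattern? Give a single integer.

A → match
B → match
C → match
D → match
E → match
F → match
G → match
Total matched: 7

7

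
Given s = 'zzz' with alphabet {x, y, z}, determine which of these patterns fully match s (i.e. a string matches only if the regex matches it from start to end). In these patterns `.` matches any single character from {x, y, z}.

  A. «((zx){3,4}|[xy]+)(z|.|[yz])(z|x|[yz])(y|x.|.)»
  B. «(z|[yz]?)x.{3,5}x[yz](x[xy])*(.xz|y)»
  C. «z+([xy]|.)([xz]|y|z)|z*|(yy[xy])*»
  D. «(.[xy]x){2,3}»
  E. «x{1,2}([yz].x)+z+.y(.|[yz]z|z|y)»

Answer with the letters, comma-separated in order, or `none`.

A → no match
B → no match
C → match
D → no match — must end with 'x'
E → no match — must start with 'x'

C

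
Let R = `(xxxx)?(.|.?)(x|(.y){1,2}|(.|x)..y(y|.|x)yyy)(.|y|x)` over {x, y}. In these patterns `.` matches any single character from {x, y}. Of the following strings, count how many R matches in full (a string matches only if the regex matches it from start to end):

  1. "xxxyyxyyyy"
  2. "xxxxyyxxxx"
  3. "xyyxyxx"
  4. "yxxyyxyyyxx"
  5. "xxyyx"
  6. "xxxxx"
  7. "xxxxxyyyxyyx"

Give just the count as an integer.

1. "xxxyyxyyyy" → match
2. "xxxxyyxxxx" → no match
3. "xyyxyxx" → no match
4. "yxxyyxyyyxx" → no match
5. "xxyyx" → no match
6. "xxxxx" → no match
7. "xxxxxyyyxyyx" → no match
Total matched: 1

1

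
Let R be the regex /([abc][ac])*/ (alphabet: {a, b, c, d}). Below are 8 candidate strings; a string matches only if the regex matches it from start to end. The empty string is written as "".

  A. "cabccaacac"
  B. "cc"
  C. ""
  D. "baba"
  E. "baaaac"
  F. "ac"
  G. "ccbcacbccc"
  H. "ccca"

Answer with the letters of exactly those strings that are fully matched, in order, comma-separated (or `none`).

A. "cabccaacac" → match
B. "cc" → match
C. "" → match
D. "baba" → match
E. "baaaac" → match
F. "ac" → match
G. "ccbcacbccc" → match
H. "ccca" → match

A, B, C, D, E, F, G, H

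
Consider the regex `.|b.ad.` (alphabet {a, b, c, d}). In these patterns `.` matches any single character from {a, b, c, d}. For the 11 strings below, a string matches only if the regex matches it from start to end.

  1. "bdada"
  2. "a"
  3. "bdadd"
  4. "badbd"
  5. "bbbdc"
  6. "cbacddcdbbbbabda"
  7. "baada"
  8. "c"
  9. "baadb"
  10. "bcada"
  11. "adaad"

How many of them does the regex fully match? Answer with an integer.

7

1 → match
2 → match
3 → match
4 → no match
5 → no match
6 → no match
7 → match
8 → match
9 → match
10 → match
11 → no match
Total matched: 7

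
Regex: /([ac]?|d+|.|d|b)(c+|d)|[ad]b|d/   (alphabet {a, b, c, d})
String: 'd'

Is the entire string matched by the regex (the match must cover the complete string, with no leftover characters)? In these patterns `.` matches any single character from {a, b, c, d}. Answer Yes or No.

Yes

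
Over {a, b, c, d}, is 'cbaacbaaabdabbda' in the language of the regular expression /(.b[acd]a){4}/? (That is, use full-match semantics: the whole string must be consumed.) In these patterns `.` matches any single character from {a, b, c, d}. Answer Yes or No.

Yes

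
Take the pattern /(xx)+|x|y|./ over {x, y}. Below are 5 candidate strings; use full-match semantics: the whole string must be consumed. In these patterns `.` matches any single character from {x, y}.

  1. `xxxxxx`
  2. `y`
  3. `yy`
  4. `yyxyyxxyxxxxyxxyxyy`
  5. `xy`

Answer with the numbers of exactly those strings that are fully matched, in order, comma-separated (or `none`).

1, 2

1 → match
2 → match
3 → no match
4 → no match
5 → no match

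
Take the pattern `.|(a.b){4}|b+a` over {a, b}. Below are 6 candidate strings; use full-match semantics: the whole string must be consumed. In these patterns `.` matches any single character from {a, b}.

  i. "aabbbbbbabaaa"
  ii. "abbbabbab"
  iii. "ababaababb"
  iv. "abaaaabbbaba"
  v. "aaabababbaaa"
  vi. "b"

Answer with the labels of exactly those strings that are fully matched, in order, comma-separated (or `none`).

vi

i → no match
ii → no match
iii → no match
iv → no match
v → no match
vi → match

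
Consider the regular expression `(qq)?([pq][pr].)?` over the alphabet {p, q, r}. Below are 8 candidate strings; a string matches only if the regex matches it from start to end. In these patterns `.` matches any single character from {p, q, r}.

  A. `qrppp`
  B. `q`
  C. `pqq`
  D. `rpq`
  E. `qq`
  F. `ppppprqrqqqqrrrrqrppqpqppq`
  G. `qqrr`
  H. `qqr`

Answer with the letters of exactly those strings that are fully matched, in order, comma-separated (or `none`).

E

A → no match
B → no match
C → no match
D → no match
E → match
F → no match
G → no match
H → no match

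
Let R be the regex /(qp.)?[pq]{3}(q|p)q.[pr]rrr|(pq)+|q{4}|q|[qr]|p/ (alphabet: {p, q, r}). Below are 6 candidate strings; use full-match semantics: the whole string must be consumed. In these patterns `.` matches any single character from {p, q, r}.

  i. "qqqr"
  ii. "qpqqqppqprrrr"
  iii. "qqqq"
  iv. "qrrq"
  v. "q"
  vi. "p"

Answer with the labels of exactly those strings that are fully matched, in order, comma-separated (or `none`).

i → no match
ii → match
iii → match
iv → no match
v → match
vi → match

ii, iii, v, vi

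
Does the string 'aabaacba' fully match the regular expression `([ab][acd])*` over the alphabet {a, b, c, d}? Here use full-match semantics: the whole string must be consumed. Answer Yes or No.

Yes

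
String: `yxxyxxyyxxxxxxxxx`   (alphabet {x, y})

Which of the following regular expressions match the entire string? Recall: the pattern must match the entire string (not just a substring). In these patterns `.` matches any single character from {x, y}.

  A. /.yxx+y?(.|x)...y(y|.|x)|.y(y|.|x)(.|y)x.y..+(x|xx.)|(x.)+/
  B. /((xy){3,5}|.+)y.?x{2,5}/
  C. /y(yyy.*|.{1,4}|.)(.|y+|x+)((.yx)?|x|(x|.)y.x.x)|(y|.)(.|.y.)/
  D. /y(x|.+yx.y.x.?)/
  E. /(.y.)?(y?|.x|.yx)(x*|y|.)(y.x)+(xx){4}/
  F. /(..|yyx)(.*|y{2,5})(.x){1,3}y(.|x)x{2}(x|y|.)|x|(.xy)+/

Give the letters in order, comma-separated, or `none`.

A → no match
B → no match
C → no match
D → no match
E → match
F → no match

E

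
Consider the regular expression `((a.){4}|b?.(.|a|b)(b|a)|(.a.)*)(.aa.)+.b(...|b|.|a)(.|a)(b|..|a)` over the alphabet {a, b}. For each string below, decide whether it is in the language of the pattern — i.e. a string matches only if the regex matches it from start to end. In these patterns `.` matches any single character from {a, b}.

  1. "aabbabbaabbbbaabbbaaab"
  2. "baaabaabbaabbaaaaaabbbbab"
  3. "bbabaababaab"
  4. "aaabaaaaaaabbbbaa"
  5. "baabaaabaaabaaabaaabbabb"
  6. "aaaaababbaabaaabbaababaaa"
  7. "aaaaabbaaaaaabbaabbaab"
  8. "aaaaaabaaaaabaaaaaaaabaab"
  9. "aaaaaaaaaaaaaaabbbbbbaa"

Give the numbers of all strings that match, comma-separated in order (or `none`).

2, 3, 4, 5, 6, 8, 9

1 → no match
2 → match
3 → match
4 → match
5 → match
6 → match
7 → no match
8 → match
9 → match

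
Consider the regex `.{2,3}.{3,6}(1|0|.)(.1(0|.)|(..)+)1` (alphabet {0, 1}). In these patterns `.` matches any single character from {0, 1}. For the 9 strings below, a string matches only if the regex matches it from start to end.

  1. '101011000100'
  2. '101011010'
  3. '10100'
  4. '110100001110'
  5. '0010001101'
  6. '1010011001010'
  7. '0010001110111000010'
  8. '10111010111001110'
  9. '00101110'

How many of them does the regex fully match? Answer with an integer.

1

1. '101011000100' → no match — must end with '1'
2. '101011010' → no match — must end with '1'
3. '10100' → no match — must end with '1'
4. '110100001110' → no match — must end with '1'
5. '0010001101' → match
6 → no match — must end with '1'
7 → no match — must end with '1'
8 → no match — must end with '1'
9. '00101110' → no match — must end with '1'
Total matched: 1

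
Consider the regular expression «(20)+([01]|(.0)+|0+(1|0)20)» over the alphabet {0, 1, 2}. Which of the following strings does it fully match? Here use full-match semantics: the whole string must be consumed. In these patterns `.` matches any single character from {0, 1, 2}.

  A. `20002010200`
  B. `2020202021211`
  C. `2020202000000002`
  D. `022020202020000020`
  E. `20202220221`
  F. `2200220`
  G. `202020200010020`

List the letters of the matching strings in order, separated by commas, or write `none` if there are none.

A → no match
B → no match
C → no match
D → no match — must start with `20`
E → no match
F → no match — must start with `20`
G → no match

none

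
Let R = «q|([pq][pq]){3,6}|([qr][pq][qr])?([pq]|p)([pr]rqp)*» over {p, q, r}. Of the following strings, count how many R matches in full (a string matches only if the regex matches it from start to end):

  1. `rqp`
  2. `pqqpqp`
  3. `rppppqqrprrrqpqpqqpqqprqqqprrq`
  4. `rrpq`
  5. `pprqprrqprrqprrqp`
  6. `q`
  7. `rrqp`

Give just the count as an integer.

1 → no match
2 → match
3 → no match
4 → no match
5 → match
6 → match
7 → no match
Total matched: 3

3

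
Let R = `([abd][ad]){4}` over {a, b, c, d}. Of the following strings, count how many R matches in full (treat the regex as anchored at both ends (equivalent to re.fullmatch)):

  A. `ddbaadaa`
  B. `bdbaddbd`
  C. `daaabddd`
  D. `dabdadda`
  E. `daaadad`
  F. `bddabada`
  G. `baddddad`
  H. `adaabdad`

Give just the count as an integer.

A → match
B → match
C → match
D → match
E → no match
F → match
G → match
H → match
Total matched: 7

7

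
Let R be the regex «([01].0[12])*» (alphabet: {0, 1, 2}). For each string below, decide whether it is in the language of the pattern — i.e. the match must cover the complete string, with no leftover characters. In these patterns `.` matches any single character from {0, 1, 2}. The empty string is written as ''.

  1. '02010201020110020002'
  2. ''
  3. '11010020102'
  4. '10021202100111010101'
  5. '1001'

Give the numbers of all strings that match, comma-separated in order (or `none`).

1, 2, 4, 5

1 → match
2 → match
3 → no match
4 → match
5 → match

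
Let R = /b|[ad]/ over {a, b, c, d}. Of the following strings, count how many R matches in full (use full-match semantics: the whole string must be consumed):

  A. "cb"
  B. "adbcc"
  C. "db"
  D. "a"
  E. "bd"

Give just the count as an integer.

1

A → no match
B → no match
C → no match
D → match
E → no match
Total matched: 1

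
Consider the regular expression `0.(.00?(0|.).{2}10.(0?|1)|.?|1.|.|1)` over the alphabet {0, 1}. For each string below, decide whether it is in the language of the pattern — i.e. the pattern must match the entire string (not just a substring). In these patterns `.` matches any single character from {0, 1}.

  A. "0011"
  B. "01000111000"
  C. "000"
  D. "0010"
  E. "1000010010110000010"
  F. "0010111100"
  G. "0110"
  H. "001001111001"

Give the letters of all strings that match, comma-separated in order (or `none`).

A → match
B → match
C → match
D → match
E → no match — must start with "0"
F → match
G → match
H → match

A, B, C, D, F, G, H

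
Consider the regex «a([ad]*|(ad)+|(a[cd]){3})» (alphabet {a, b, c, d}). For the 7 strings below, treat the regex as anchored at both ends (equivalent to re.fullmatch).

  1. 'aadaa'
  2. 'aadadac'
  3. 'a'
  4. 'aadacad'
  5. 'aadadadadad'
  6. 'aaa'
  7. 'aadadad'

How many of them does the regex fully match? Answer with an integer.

7

1 → match
2 → match
3 → match
4 → match
5 → match
6 → match
7 → match
Total matched: 7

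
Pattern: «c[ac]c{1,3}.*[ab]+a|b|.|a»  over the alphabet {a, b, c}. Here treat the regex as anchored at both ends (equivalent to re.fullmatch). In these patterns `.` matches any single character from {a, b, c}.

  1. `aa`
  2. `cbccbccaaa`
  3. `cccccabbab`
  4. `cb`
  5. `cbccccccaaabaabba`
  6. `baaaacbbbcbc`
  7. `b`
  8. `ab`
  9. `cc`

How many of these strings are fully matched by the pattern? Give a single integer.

1

1 → no match
2 → no match
3 → no match
4 → no match
5 → no match
6 → no match
7 → match
8 → no match
9 → no match
Total matched: 1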